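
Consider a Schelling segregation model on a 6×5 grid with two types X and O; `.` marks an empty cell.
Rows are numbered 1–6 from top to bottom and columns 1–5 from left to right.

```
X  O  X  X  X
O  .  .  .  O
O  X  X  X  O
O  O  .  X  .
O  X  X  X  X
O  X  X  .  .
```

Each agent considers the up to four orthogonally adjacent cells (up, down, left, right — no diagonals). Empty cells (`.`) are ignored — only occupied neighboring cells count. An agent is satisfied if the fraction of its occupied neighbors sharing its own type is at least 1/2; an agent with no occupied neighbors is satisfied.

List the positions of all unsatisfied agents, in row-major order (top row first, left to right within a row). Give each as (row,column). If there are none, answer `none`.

(1,1), (1,2), (3,2), (4,2)

(1,1)X 0/2 ✗
(1,2)O 0/2 ✗
(1,3)X 1/2 ✓
(1,4)X 2/2 ✓
(1,5)X 1/2 ✓
(2,1)O 1/2 ✓
(2,5)O 1/2 ✓
(3,1)O 2/3 ✓
(3,2)X 1/3 ✗
(3,3)X 2/2 ✓
(3,4)X 2/3 ✓
(3,5)O 1/2 ✓
(4,1)O 3/3 ✓
(4,2)O 1/3 ✗
(4,4)X 2/2 ✓
(5,1)O 2/3 ✓
(5,2)X 2/4 ✓
(5,3)X 3/3 ✓
(5,4)X 3/3 ✓
(5,5)X 1/1 ✓
(6,1)O 1/2 ✓
(6,2)X 2/3 ✓
(6,3)X 2/2 ✓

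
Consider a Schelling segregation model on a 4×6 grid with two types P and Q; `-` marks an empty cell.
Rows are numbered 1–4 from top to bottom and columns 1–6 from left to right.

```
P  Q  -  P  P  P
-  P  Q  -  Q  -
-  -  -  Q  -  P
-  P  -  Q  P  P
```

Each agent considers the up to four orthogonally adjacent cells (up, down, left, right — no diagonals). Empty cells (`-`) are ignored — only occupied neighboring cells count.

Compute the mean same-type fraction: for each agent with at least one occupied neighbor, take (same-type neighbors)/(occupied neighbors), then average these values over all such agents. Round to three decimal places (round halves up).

0.513

Row 1: (1,1)P 0/1 · (1,2)Q 0/2 · (1,4)P 1/1 · (1,5)P 2/3 · (1,6)P 1/1
Row 2: (2,2)P 0/2 · (2,3)Q 0/1 · (2,5)Q 0/1
Row 3: (3,4)Q 1/1 · (3,6)P 1/1
Row 4: (4,2)P — no occupied neighbors · (4,4)Q 1/2 · (4,5)P 1/2 · (4,6)P 2/2
Sum over 13 agents: 0/1 + 0/2 + 1/1 + 2/3 + 1/1 + 0/2 + 0/1 + 0/1 + 1/1 + 1/1 + 1/2 + 1/2 + 2/2 = 20/3; mean = 20/3 ÷ 13 = 20/39 = 0.512820… → 0.513.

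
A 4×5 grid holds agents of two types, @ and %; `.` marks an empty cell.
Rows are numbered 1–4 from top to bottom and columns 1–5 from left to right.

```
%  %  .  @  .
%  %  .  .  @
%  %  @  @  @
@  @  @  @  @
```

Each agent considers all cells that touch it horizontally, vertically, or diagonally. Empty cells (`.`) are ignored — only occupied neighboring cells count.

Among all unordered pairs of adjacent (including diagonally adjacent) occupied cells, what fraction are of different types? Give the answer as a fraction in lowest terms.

1/5

Scan each occupied cell's neighbors to the right and below (and the two forward diagonals) so each pair is counted once.
Row 1: %(1,1)–%(1,2)= %(1,1)–%(2,1)= %(1,1)–%(2,2)= %(1,2)–%(2,2)= %(1,2)–%(2,1)= @(1,4)–@(2,5)=  → 0/6 unlike.
Row 2: %(2,1)–%(2,2)= %(2,1)–%(3,1)= %(2,1)–%(3,2)= %(2,2)–%(3,2)= %(2,2)–@(3,3)≠ %(2,2)–%(3,1)= @(2,5)–@(3,5)= @(2,5)–@(3,4)=  → 1/8 unlike.
Row 3: %(3,1)–%(3,2)= %(3,1)–@(4,1)≠ %(3,1)–@(4,2)≠ %(3,2)–@(3,3)≠ %(3,2)–@(4,2)≠ %(3,2)–@(4,3)≠ %(3,2)–@(4,1)≠ @(3,3)–@(3,4)= @(3,3)–@(4,3)= @(3,3)–@(4,4)= @(3,3)–@(4,2)= @(3,4)–@(3,5)= @(3,4)–@(4,4)= @(3,4)–@(4,5)= @(3,4)–@(4,3)= @(3,5)–@(4,5)= @(3,5)–@(4,4)=  → 6/17 unlike.
Row 4: @(4,1)–@(4,2)= @(4,2)–@(4,3)= @(4,3)–@(4,4)= @(4,4)–@(4,5)=  → 0/4 unlike.
Total adjacent occupied pairs: 35; unlike-type pairs: 7.
7/35 reduces to 1/5.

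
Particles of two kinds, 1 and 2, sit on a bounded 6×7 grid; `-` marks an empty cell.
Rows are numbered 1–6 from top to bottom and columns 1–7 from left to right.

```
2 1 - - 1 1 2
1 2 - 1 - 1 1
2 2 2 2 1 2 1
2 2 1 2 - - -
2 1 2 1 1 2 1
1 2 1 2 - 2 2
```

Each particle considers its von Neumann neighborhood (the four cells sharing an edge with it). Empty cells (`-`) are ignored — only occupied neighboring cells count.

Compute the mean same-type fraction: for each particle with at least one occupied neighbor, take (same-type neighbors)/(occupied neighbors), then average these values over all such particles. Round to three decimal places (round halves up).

0.336

(1,1)2 0/2
(1,2)1 0/2
(1,5)1 1/1
(1,6)1 2/3
(1,7)2 0/2
(2,1)1 0/3
(2,2)2 1/3
(2,4)1 0/1
(2,6)1 2/3
(2,7)1 2/3
(3,1)2 2/3
(3,2)2 4/4
(3,3)2 2/3
(3,4)2 2/4
(3,5)1 0/2
(3,6)2 0/3
(3,7)1 1/2
(4,1)2 3/3
(4,2)2 2/4
(4,3)1 0/4
(4,4)2 1/3
(5,1)2 1/3
(5,2)1 0/4
(5,3)2 0/4
(5,4)1 1/4
(5,5)1 1/2
(5,6)2 1/3
(5,7)1 0/2
(6,1)1 0/2
(6,2)2 0/3
(6,3)1 0/3
(6,4)2 0/2
(6,6)2 2/2
(6,7)2 1/2
Sum over 34 particles: 0/2 + 0/2 + 1/1 + 2/3 + 0/2 + 0/3 + 1/3 + 0/1 + 2/3 + 2/3 + 2/3 + 4/4 + 2/3 + 2/4 + 0/2 + 0/3 + 1/2 + 3/3 + 2/4 + 0/4 + 1/3 + 1/3 + 0/4 + 0/4 + 1/4 + 1/2 + 1/3 + 0/2 + 0/2 + 0/3 + 0/3 + 0/2 + 2/2 + 1/2 = 137/12; mean = 137/12 ÷ 34 = 137/408 = 0.335784… → 0.336.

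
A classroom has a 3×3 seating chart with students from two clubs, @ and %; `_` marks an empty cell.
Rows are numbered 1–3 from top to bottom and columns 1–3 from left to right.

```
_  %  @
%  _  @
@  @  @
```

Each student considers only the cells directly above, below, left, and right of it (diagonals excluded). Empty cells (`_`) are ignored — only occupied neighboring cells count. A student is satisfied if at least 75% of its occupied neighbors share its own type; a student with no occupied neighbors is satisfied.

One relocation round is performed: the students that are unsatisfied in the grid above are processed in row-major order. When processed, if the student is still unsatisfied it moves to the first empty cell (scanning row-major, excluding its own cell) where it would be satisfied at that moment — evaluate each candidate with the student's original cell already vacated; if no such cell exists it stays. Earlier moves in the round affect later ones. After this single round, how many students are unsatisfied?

2

Initially unsatisfied (in order): (1,2), (1,3), (2,1), (3,1).
  (1,2) → (1,1).
  (1,3): now satisfied by earlier moves; stays.
  (2,1): no empty cell satisfies it; stays.
  (3,1): no empty cell satisfies it; stays.
Resulting grid:
% _ @
% _ @
@ @ @
Unsatisfied now: (2,1), (3,1).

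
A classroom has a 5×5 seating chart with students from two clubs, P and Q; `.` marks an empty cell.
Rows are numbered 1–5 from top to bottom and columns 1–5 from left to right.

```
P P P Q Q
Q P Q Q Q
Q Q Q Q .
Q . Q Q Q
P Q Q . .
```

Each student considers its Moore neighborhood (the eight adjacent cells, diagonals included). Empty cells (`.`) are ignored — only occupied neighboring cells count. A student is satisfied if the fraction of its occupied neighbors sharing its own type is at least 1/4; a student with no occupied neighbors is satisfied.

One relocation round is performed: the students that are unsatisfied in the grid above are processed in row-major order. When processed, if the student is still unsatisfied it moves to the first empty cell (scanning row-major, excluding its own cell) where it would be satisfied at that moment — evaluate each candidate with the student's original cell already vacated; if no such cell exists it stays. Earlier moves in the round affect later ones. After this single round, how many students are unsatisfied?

1

Initially unsatisfied (in order): (5,1).
  (5,1): no empty cell satisfies it; stays.
Resulting grid:
P P P Q Q
Q P Q Q Q
Q Q Q Q .
Q . Q Q Q
P Q Q . .
Unsatisfied now: (5,1).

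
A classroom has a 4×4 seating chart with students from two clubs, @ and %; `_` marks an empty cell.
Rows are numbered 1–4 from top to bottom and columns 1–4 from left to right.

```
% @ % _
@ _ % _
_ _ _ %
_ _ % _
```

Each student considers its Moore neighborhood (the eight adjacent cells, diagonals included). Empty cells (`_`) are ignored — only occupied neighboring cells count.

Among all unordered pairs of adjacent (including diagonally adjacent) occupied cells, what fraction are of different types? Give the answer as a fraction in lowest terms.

1/2

Scan each occupied cell's neighbors to the right and below (and the two forward diagonals) so each pair is counted once.
Row 1: %(1,1)–@(1,2)≠ %(1,1)–@(2,1)≠ @(1,2)–%(1,3)≠ @(1,2)–%(2,3)≠ @(1,2)–@(2,1)= %(1,3)–%(2,3)=  → 4/6 unlike.
Row 2: %(2,3)–%(3,4)=  → 0/1 unlike.
Row 3: %(3,4)–%(4,3)=  → 0/1 unlike.
Total adjacent occupied pairs: 8; unlike-type pairs: 4.
4/8 reduces to 1/2.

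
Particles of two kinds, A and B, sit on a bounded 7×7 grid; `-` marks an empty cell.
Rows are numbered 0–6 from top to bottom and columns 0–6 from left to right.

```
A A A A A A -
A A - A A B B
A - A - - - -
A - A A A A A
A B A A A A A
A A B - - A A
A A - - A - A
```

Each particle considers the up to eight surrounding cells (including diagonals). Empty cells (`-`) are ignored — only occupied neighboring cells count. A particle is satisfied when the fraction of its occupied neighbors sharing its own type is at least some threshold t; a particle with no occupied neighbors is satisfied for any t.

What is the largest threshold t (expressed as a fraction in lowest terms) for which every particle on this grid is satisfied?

Row 0: (0,0)A 3/3 · (0,1)A 4/4 · (0,2)A 4/4 · (0,3)A 4/4 · (0,4)A 4/5 · (0,5)A 2/4
Row 1: (1,0)A 4/4 · (1,1)A 6/6 · (1,3)A 5/5 · (1,4)A 4/5 · (1,5)B 1/4 · (1,6)B 1/2
Row 2: (2,0)A 3/3 · (2,2)A 4/4
Row 3: (3,0)A 2/3 · (3,2)A 4/5 · (3,3)A 6/6 · (3,4)A 5/5 · (3,5)A 5/5 · (3,6)A 3/3
Row 4: (4,0)A 3/4 · (4,1)B 1/7 · (4,2)A 4/6 · (4,3)A 5/6 · (4,4)A 6/6 · (4,5)A 7/7 · (4,6)A 5/5
Row 5: (5,0)A 4/5 · (5,1)A 5/7 · (5,2)B 1/5 · (5,5)A 6/6 · (5,6)A 4/4
Row 6: (6,0)A 3/3 · (6,1)A 3/4 · (6,4)A 1/1 · (6,6)A 2/2
The smallest same-type fraction is 1/7 at (4,1), which reduces to 1/7. Any threshold above that leaves this particle unsatisfied.

1/7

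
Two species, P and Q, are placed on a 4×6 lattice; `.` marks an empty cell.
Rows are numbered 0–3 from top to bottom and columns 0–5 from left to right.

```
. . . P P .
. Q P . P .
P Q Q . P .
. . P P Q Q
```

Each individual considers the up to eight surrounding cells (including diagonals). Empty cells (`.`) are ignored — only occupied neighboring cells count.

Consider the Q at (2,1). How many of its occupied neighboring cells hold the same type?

2

Occupied neighbors of (2,1): (1,1)=Q, (1,2)=P, (2,0)=P, (2,2)=Q, (3,2)=P.
Same type (Q): 2 of 5.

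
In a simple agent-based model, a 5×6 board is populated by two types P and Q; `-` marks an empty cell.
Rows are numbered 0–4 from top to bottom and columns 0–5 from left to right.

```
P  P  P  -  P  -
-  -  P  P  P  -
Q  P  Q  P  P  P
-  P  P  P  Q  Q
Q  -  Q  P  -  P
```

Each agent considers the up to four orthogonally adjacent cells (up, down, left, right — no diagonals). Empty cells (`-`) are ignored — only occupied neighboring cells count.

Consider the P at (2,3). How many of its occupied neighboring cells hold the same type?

3

Occupied neighbors of (2,3): (1,3)=P, (3,3)=P, (2,2)=Q, (2,4)=P.
Same type (P): 3 of 4.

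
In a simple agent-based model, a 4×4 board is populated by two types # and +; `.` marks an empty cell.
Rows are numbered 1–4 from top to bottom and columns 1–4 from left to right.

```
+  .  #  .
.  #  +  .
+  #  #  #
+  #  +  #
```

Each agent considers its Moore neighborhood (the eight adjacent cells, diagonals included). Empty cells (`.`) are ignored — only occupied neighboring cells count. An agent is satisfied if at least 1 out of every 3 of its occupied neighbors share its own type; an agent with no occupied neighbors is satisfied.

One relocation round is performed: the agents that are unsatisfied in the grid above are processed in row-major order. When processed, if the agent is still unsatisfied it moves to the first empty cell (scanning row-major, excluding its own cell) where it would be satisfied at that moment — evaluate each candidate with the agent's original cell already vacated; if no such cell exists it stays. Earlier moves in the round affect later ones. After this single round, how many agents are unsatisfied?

0

Initially unsatisfied (in order): (1,1), (2,3), (3,1), (4,3).
  (1,1) → (1,2).
  (2,3) → (1,1).
  (3,1) → (2,1).
  (4,3) → (3,1).
Resulting grid:
+ + # .
+ # . .
+ # # #
+ # . #
All satisfied now.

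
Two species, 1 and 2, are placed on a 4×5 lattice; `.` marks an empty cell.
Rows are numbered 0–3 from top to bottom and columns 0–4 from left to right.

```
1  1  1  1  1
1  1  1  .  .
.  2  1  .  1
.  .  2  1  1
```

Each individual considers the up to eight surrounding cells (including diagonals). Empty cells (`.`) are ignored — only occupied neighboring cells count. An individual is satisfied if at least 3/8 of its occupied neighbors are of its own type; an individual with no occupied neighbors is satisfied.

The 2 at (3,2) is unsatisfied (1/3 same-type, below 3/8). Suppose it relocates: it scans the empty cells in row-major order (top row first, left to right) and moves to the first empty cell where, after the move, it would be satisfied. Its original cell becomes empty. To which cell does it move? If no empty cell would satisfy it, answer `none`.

(3,0)

Vacating (3,2). Empty cells in order:
  (1,3): 0/6 same-type → still unsatisfied.
  (1,4): 0/3 same-type → still unsatisfied.
  (2,0): 1/3 same-type → still unsatisfied.
  (2,3): 0/5 same-type → still unsatisfied.
  (3,0): 1/1 same-type → satisfied — stop here.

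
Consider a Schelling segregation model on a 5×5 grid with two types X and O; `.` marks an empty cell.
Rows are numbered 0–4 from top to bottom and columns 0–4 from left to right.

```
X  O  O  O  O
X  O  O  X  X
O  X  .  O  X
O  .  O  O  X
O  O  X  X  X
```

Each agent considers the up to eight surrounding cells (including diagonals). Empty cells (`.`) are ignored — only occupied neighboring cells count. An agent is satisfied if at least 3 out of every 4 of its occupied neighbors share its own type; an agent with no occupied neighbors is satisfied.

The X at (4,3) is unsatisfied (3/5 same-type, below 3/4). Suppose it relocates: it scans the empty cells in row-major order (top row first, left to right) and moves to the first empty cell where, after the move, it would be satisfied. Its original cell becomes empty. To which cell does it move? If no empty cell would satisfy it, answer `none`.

Vacating (4,3). Empty cells in order:
  (2,2): 2/7 same-type → still unsatisfied.
  (3,1): 2/7 same-type → still unsatisfied.

none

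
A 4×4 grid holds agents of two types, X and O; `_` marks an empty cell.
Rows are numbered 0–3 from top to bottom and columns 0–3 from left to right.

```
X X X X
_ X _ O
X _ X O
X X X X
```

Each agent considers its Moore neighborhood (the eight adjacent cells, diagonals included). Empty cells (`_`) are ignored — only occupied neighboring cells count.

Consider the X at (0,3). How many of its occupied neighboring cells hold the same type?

1

Occupied neighbors of (0,3): (0,2)=X, (1,3)=O.
Same type (X): 1 of 2.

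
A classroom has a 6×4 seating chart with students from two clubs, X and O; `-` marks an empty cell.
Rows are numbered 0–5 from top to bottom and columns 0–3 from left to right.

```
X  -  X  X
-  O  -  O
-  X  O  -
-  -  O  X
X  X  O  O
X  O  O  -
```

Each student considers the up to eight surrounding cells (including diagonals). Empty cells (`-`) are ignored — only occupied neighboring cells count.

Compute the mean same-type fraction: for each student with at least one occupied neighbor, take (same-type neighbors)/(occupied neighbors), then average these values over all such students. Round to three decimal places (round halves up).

Row 0: (0,0)X 0/1 · (0,2)X 1/3 · (0,3)X 1/2
Row 1: (1,1)O 1/4 · (1,3)O 1/3
Row 2: (2,1)X 0/3 · (2,2)O 3/5
Row 3: (3,2)O 3/6 · (3,3)X 0/4
Row 4: (4,0)X 2/3 · (4,1)X 2/6 · (4,2)O 4/6 · (4,3)O 3/4
Row 5: (5,0)X 2/3 · (5,1)O 2/5 · (5,2)O 3/4
Sum over 16 students: 0/1 + 1/3 + 1/2 + 1/4 + 1/3 + 0/3 + 3/5 + 3/6 + 0/4 + 2/3 + 2/6 + 4/6 + 3/4 + 2/3 + 2/5 + 3/4 = 27/4; mean = 27/4 ÷ 16 = 27/64 = 0.421875 → 0.422.

0.422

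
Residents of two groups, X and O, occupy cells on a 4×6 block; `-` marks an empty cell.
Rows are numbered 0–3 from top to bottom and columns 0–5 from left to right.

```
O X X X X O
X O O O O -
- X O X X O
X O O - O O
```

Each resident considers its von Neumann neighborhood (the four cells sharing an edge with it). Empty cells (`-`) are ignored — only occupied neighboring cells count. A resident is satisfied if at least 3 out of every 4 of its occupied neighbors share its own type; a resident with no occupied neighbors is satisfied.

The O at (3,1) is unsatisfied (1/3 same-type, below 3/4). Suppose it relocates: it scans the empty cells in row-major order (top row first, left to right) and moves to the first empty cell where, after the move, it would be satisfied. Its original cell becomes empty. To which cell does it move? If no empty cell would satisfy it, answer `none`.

Vacating (3,1). Empty cells in order:
  (1,5): 3/3 same-type → satisfied — stop here.

(1,5)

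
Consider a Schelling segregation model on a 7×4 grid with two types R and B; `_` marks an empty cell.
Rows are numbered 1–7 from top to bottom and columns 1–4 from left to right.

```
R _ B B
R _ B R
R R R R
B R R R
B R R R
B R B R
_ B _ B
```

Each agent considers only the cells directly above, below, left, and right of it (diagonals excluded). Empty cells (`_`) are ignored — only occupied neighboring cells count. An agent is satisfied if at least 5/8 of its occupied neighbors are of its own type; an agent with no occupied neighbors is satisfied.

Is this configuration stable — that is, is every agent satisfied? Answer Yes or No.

No

Row 1: (1,1)R 1/1 ✓ · (1,3)B 2/2 ✓ · (1,4)B 1/2 ✗
Row 2: (2,1)R 2/2 ✓ · (2,3)B 1/3 ✗ · (2,4)R 1/3 ✗
Row 3: (3,1)R 2/3 ✓ · (3,2)R 3/3 ✓ · (3,3)R 3/4 ✓ · (3,4)R 3/3 ✓
Row 4: (4,1)B 1/3 ✗ · (4,2)R 3/4 ✓ · (4,3)R 4/4 ✓ · (4,4)R 3/3 ✓
Row 5: (5,1)B 2/3 ✓ · (5,2)R 3/4 ✓ · (5,3)R 3/4 ✓ · (5,4)R 3/3 ✓
Row 6: (6,1)B 1/2 ✗ · (6,2)R 1/4 ✗ · (6,3)B 0/3 ✗ · (6,4)R 1/3 ✗
Row 7: (7,2)B 0/1 ✗ · (7,4)B 0/1 ✗
For instance (1,4) has only 1/2 same-type neighbors, below 5/8.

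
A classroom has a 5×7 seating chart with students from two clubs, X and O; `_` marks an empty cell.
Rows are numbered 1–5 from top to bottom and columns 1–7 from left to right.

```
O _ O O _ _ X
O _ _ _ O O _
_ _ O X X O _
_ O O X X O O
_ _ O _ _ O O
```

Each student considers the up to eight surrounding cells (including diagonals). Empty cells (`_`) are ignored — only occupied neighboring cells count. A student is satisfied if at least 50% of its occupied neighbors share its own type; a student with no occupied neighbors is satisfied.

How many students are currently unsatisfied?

Row 1: (1,1)O 1/1 ✓ · (1,3)O 1/1 ✓ · (1,4)O 2/2 ✓ · (1,7)X 0/1 ✗
Row 2: (2,1)O 1/1 ✓ · (2,5)O 3/5 ✓ · (2,6)O 2/4 ✓
Row 3: (3,3)O 2/4 ✓ · (3,4)X 3/6 ✓ · (3,5)X 3/7 ✗ · (3,6)O 4/6 ✓
Row 4: (4,2)O 3/3 ✓ · (4,3)O 3/5 ✓ · (4,4)X 3/6 ✓ · (4,5)X 3/6 ✓ · (4,6)O 4/6 ✓ · (4,7)O 4/4 ✓
Row 5: (5,3)O 2/3 ✓ · (5,6)O 3/4 ✓ · (5,7)O 3/3 ✓
Unsatisfied: (1,7), (3,5) — 2 in total.

2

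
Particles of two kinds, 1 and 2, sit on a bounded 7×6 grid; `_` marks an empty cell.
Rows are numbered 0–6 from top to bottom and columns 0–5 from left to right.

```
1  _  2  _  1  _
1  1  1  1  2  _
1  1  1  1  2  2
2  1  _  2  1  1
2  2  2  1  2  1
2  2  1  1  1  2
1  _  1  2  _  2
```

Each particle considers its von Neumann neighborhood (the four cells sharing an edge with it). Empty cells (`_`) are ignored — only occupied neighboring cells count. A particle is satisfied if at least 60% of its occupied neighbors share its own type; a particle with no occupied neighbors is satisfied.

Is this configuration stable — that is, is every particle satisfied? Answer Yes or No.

(0,0)1 1/1 ok
(0,2)2 0/1 unhappy
(0,4)1 0/1 unhappy
(1,0)1 3/3 ok
(1,1)1 3/3 ok
(1,2)1 3/4 ok
(1,3)1 2/3 ok
(1,4)2 1/3 unhappy
(2,0)1 2/3 ok
(2,1)1 4/4 ok
(2,2)1 3/3 ok
(2,3)1 2/4 unhappy
(2,4)2 2/4 unhappy
(2,5)2 1/2 unhappy
(3,0)2 1/3 unhappy
(3,1)1 1/3 unhappy
(3,3)2 0/3 unhappy
(3,4)1 1/4 unhappy
(3,5)1 2/3 ok
(4,0)2 3/3 ok
(4,1)2 3/4 ok
(4,2)2 1/3 unhappy
(4,3)1 1/4 unhappy
(4,4)2 0/4 unhappy
(4,5)1 1/3 unhappy
(5,0)2 2/3 ok
(5,1)2 2/3 ok
(5,2)1 2/4 unhappy
(5,3)1 3/4 ok
(5,4)1 1/3 unhappy
(5,5)2 1/3 unhappy
(6,0)1 0/1 unhappy
(6,2)1 1/2 unhappy
(6,3)2 0/2 unhappy
(6,5)2 1/1 ok
For instance (0,2) has only 0/1 same-type neighbors, below 3/5.

No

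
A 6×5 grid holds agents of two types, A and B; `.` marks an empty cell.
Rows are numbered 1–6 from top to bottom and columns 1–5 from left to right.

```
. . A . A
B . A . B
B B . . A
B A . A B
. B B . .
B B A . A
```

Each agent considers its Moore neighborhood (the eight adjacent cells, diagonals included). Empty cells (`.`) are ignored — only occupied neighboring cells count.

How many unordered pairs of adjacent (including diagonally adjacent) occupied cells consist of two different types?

Scan each occupied cell's neighbors to the right and below (and the two forward diagonals) so each pair is counted once.
Row 1: A(1,3)–A(2,3)= A(1,5)–B(2,5)≠  → 1/2 unlike.
Row 2: B(2,1)–B(3,1)= B(2,1)–B(3,2)= A(2,3)–B(3,2)≠ B(2,5)–A(3,5)≠  → 2/4 unlike.
Row 3: B(3,1)–B(3,2)= B(3,1)–B(4,1)= B(3,1)–A(4,2)≠ B(3,2)–A(4,2)≠ B(3,2)–B(4,1)= A(3,5)–B(4,5)≠ A(3,5)–A(4,4)=  → 3/7 unlike.
Row 4: B(4,1)–A(4,2)≠ B(4,1)–B(5,2)= A(4,2)–B(5,2)≠ A(4,2)–B(5,3)≠ A(4,4)–B(4,5)≠ A(4,4)–B(5,3)≠  → 5/6 unlike.
Row 5: B(5,2)–B(5,3)= B(5,2)–B(6,2)= B(5,2)–A(6,3)≠ B(5,2)–B(6,1)= B(5,3)–A(6,3)≠ B(5,3)–B(6,2)=  → 2/6 unlike.
Row 6: B(6,1)–B(6,2)= B(6,2)–A(6,3)≠  → 1/2 unlike.
Total adjacent occupied pairs: 27; unlike-type pairs: 14.

14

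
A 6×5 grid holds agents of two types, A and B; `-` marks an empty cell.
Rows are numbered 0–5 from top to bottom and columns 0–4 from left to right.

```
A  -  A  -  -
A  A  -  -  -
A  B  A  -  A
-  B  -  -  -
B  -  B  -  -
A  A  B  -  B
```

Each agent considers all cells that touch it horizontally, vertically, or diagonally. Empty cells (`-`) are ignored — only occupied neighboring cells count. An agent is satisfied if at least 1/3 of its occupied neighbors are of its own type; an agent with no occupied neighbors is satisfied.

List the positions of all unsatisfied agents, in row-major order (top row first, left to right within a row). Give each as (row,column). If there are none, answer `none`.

(2,1), (5,1)

Row 0: (0,0)A 2/2 ✓ · (0,2)A 1/1 ✓
Row 1: (1,0)A 3/4 ✓ · (1,1)A 5/6 ✓
Row 2: (2,0)A 2/4 ✓ · (2,1)B 1/5 ✗ · (2,2)A 1/3 ✓ · (2,4)A 0/0 ✓
Row 3: (3,1)B 3/5 ✓
Row 4: (4,0)B 1/3 ✓ · (4,2)B 2/3 ✓
Row 5: (5,0)A 1/2 ✓ · (5,1)A 1/4 ✗ · (5,2)B 1/2 ✓ · (5,4)B 0/0 ✓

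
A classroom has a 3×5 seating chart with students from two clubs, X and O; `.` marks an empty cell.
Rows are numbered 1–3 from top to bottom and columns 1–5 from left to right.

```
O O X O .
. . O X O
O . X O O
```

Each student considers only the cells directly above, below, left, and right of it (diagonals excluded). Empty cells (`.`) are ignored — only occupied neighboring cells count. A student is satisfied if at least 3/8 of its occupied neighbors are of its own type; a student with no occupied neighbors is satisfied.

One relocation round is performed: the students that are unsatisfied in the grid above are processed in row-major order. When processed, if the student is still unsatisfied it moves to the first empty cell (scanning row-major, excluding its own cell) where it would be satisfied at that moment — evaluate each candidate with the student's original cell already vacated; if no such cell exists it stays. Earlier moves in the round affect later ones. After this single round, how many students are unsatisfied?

Initially unsatisfied (in order): (1,3), (1,4), (2,3), (2,4), (3,3), (3,4).
  (1,3) → (3,2).
  (1,4) → (1,3).
  (2,3) → (1,4).
  (2,4) → (2,2).
  (3,3): now satisfied by earlier moves; stays.
  (3,4): now satisfied by earlier moves; stays.
Resulting grid:
O O O O .
. X . . O
O X X O O
Unsatisfied now: (3,1).

1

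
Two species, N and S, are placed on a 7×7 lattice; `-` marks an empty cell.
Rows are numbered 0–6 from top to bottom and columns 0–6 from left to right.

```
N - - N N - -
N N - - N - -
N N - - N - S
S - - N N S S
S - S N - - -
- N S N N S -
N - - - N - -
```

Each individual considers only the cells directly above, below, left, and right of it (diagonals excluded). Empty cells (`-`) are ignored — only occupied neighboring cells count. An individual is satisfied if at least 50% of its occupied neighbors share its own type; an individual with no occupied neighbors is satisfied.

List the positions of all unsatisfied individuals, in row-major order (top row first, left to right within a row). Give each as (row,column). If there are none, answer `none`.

(5,1), (5,2), (5,5)

Row 0: (0,0)N 1/1 ok · (0,3)N 1/1 ok · (0,4)N 2/2 ok
Row 1: (1,0)N 3/3 ok · (1,1)N 2/2 ok · (1,4)N 2/2 ok
Row 2: (2,0)N 2/3 ok · (2,1)N 2/2 ok · (2,4)N 2/2 ok · (2,6)S 1/1 ok
Row 3: (3,0)S 1/2 ok · (3,3)N 2/2 ok · (3,4)N 2/3 ok · (3,5)S 1/2 ok · (3,6)S 2/2 ok
Row 4: (4,0)S 1/1 ok · (4,2)S 1/2 ok · (4,3)N 2/3 ok
Row 5: (5,1)N 0/1 unhappy · (5,2)S 1/3 unhappy · (5,3)N 2/3 ok · (5,4)N 2/3 ok · (5,5)S 0/1 unhappy
Row 6: (6,0)N 0/0 ok · (6,4)N 1/1 ok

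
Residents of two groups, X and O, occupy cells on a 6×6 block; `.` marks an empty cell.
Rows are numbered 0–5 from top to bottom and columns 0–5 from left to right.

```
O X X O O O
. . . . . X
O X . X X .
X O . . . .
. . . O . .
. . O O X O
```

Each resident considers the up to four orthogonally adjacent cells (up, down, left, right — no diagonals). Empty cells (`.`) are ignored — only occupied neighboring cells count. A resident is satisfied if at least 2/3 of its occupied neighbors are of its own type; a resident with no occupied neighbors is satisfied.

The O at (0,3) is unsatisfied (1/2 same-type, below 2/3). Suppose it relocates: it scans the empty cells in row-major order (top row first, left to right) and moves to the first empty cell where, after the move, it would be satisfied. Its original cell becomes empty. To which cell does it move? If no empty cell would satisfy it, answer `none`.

(1,0)

Vacating (0,3). Empty cells in order:
  (1,0): 2/2 same-type → satisfied — stop here.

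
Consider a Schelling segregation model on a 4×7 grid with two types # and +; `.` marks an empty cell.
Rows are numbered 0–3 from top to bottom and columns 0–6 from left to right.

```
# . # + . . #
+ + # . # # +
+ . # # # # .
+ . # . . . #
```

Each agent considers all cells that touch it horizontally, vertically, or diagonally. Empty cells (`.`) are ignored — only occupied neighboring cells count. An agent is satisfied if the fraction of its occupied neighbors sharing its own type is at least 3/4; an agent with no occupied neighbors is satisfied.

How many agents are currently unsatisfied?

(0,0)# 0/2 unhappy
(0,2)# 1/3 unhappy
(0,3)+ 0/3 unhappy
(0,6)# 1/2 unhappy
(1,0)+ 2/3 unhappy
(1,1)+ 2/6 unhappy
(1,2)# 3/5 unhappy
(1,4)# 4/5 ok
(1,5)# 4/5 ok
(1,6)+ 0/3 unhappy
(2,0)+ 3/3 ok
(2,2)# 3/4 ok
(2,3)# 5/5 ok
(2,4)# 4/4 ok
(2,5)# 4/5 ok
(3,0)+ 1/1 ok
(3,2)# 2/2 ok
(3,6)# 1/1 ok
Unsatisfied: (0,0), (0,2), (0,3), (0,6), (1,0), (1,1), (1,2), (1,6) — 8 in total.

8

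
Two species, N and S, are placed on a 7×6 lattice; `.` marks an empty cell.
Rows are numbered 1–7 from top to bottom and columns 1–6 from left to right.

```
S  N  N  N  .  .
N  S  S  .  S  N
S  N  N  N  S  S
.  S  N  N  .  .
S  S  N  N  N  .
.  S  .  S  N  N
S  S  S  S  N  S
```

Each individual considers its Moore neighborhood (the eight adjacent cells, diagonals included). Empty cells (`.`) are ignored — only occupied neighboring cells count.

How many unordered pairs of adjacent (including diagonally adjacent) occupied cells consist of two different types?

39

Scan each occupied cell's neighbors to the right and below (and the two forward diagonals) so each pair is counted once.
From row 1: 8 unlike of 12 pairs (running 8/12).
From row 2: 11 unlike of 16 pairs (running 19/28).
From row 3: 5 unlike of 14 pairs (running 24/42).
From row 4: 3 unlike of 11 pairs (running 27/53).
From row 5: 5 unlike of 13 pairs (running 32/66).
From row 6: 5 unlike of 13 pairs (running 37/79).
From row 7: 2 unlike of 5 pairs (running 39/84).
Total adjacent occupied pairs: 84; unlike-type pairs: 39.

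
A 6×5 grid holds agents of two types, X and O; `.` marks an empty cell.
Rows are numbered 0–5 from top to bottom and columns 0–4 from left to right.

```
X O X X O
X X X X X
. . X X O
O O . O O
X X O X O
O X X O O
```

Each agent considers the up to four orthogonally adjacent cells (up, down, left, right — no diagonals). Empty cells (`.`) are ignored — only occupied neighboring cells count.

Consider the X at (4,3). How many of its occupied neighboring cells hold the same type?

Occupied neighbors of (4,3): (3,3)=O, (5,3)=O, (4,2)=O, (4,4)=O.
Same type (X): 0 of 4.

0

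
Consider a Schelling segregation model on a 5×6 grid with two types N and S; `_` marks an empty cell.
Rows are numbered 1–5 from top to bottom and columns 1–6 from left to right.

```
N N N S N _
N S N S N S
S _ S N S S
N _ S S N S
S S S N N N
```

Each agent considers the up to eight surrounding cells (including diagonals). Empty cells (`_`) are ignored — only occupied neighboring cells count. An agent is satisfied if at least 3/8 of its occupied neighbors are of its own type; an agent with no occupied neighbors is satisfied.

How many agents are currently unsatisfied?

6

(1,1)N 2/3 ✓
(1,2)N 4/5 ✓
(1,3)N 2/5 ✓
(1,4)S 1/5 ✗
(1,5)N 1/4 ✗
(2,1)N 2/4 ✓
(2,2)S 2/7 ✗
(2,3)N 3/7 ✓
(2,4)S 3/8 ✓
(2,5)N 2/7 ✗
(2,6)S 2/4 ✓
(3,1)S 1/3 ✗
(3,3)S 4/6 ✓
(3,4)N 3/8 ✓
(3,5)S 5/8 ✓
(3,6)S 3/5 ✓
(4,1)N 0/3 ✗
(4,3)S 4/6 ✓
(4,4)S 4/8 ✓
(4,5)N 4/8 ✓
(4,6)S 2/5 ✓
(5,1)S 1/2 ✓
(5,2)S 3/4 ✓
(5,3)S 3/4 ✓
(5,4)N 2/5 ✓
(5,5)N 3/5 ✓
(5,6)N 2/3 ✓
Unsatisfied: (1,4), (1,5), (2,2), (2,5), (3,1), (4,1) — 6 in total.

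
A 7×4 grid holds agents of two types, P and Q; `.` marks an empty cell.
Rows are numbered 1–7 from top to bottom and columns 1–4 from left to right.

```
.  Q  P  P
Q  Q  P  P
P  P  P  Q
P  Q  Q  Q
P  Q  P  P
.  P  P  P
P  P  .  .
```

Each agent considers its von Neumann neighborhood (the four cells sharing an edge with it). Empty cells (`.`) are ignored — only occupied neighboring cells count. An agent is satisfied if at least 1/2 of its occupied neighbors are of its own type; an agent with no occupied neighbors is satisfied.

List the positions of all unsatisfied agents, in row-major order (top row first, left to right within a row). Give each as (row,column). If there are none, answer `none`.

(1,2)Q 1/2 ok
(1,3)P 2/3 ok
(1,4)P 2/2 ok
(2,1)Q 1/2 ok
(2,2)Q 2/4 ok
(2,3)P 3/4 ok
(2,4)P 2/3 ok
(3,1)P 2/3 ok
(3,2)P 2/4 ok
(3,3)P 2/4 ok
(3,4)Q 1/3 unhappy
(4,1)P 2/3 ok
(4,2)Q 2/4 ok
(4,3)Q 2/4 ok
(4,4)Q 2/3 ok
(5,1)P 1/2 ok
(5,2)Q 1/4 unhappy
(5,3)P 2/4 ok
(5,4)P 2/3 ok
(6,2)P 2/3 ok
(6,3)P 3/3 ok
(6,4)P 2/2 ok
(7,1)P 1/1 ok
(7,2)P 2/2 ok

(3,4), (5,2)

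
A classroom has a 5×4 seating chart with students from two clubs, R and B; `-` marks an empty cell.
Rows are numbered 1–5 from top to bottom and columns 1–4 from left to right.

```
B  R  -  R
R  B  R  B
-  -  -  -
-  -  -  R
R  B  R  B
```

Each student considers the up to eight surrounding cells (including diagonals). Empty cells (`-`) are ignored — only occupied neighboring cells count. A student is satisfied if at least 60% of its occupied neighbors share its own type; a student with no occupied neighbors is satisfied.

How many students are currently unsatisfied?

12

Row 1: (1,1)B 1/3 ✗ · (1,2)R 2/4 ✗ · (1,4)R 1/2 ✗
Row 2: (2,1)R 1/3 ✗ · (2,2)B 1/4 ✗ · (2,3)R 2/4 ✗ · (2,4)B 0/2 ✗
Row 4: (4,4)R 1/2 ✗
Row 5: (5,1)R 0/1 ✗ · (5,2)B 0/2 ✗ · (5,3)R 1/3 ✗ · (5,4)B 0/2 ✗
Unsatisfied: (1,1), (1,2), (1,4), (2,1), (2,2), (2,3), (2,4), (4,4), (5,1), (5,2), (5,3), (5,4) — 12 in total.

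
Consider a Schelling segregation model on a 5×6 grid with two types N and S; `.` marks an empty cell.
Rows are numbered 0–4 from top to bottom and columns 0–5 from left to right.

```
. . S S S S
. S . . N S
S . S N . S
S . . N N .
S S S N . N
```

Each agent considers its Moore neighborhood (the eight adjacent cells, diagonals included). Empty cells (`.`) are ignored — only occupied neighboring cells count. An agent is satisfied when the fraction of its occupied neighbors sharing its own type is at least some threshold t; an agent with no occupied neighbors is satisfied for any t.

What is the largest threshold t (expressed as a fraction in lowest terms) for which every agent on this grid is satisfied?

1/6

(0,2)S 2/2
(0,3)S 2/3
(0,4)S 3/4
(0,5)S 2/3
(1,1)S 3/3
(1,4)N 1/6
(1,5)S 3/4
(2,0)S 2/2
(2,2)S 1/3
(2,3)N 3/4
(2,5)S 1/3
(3,0)S 3/3
(3,3)N 3/5
(3,4)N 4/5
(4,0)S 2/2
(4,1)S 3/3
(4,2)S 1/3
(4,3)N 2/3
(4,5)N 1/1
The smallest same-type fraction is 1/6 at (1,4), which reduces to 1/6. Any threshold above that leaves this agent unsatisfied.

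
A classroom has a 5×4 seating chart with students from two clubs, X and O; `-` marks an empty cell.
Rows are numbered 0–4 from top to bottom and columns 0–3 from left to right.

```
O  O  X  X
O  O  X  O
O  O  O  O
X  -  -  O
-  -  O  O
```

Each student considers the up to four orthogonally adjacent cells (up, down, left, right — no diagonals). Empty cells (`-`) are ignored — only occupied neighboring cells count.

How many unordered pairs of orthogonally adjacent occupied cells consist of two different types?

Scan each occupied cell's neighbors to the right and below so each pair is counted once.
From row 0: 2 unlike of 7 pairs (running 2/7).
From row 1: 3 unlike of 7 pairs (running 5/14).
From row 2: 1 unlike of 5 pairs (running 6/19).
From row 3: 0 unlike of 1 pairs (running 6/20).
From row 4: 0 unlike of 1 pairs (running 6/21).
Total adjacent occupied pairs: 21; unlike-type pairs: 6.

6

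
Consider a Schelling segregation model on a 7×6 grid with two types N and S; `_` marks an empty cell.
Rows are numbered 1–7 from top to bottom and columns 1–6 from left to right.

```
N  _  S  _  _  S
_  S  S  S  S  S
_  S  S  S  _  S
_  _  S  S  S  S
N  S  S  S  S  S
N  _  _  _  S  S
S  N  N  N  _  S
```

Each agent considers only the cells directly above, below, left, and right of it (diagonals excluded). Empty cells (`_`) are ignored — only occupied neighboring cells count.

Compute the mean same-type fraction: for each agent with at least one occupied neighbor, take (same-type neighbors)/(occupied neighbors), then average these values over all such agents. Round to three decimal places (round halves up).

Row 1: (1,1)N — no occupied neighbors · (1,3)S 1/1 · (1,6)S 1/1
Row 2: (2,2)S 2/2 · (2,3)S 4/4 · (2,4)S 3/3 · (2,5)S 2/2 · (2,6)S 3/3
Row 3: (3,2)S 2/2 · (3,3)S 4/4 · (3,4)S 3/3 · (3,6)S 2/2
Row 4: (4,3)S 3/3 · (4,4)S 4/4 · (4,5)S 3/3 · (4,6)S 3/3
Row 5: (5,1)N 1/2 · (5,2)S 1/2 · (5,3)S 3/3 · (5,4)S 3/3 · (5,5)S 4/4 · (5,6)S 3/3
Row 6: (6,1)N 1/2 · (6,5)S 2/2 · (6,6)S 3/3
Row 7: (7,1)S 0/2 · (7,2)N 1/2 · (7,3)N 2/2 · (7,4)N 1/1 · (7,6)S 1/1
Sum over 29 agents: 1/1 + 1/1 + 2/2 + 4/4 + 3/3 + 2/2 + 3/3 + 2/2 + 4/4 + 3/3 + 2/2 + 3/3 + 4/4 + 3/3 + 3/3 + 1/2 + 1/2 + 3/3 + 3/3 + 4/4 + 3/3 + 1/2 + 2/2 + 3/3 + 0/2 + 1/2 + 2/2 + 1/1 + 1/1 = 26; mean = 26 ÷ 29 = 26/29 = 0.896551… → 0.897.

0.897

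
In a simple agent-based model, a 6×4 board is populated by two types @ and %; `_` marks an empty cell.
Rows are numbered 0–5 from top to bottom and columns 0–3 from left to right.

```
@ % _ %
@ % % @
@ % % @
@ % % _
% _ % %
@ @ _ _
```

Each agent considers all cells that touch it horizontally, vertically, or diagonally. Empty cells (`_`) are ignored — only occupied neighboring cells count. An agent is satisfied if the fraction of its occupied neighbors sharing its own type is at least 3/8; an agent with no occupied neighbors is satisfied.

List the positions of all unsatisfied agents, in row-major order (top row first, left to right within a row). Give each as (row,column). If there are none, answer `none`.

(0,0), (1,3), (2,3), (3,0), (4,0), (5,1)

Row 0: (0,0)@ 1/3 unhappy · (0,1)% 2/4 ok · (0,3)% 1/2 ok
Row 1: (1,0)@ 2/5 ok · (1,1)% 4/7 ok · (1,2)% 5/7 ok · (1,3)@ 1/4 unhappy
Row 2: (2,0)@ 2/5 ok · (2,1)% 5/8 ok · (2,2)% 5/7 ok · (2,3)@ 1/4 unhappy
Row 3: (3,0)@ 1/4 unhappy · (3,1)% 5/7 ok · (3,2)% 5/6 ok
Row 4: (4,0)% 1/4 unhappy · (4,2)% 3/4 ok · (4,3)% 2/2 ok
Row 5: (5,0)@ 1/2 ok · (5,1)@ 1/3 unhappy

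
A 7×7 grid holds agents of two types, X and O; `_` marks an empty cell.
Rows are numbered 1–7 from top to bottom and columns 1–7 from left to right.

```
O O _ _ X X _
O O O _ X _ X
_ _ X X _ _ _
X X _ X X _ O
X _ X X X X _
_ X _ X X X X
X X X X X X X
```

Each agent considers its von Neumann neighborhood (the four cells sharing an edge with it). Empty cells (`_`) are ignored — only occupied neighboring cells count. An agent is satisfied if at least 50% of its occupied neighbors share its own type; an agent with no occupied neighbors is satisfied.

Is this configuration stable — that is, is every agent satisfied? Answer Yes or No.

Row 1: (1,1)O 2/2 ✓ · (1,2)O 2/2 ✓ · (1,5)X 2/2 ✓ · (1,6)X 1/1 ✓
Row 2: (2,1)O 2/2 ✓ · (2,2)O 3/3 ✓ · (2,3)O 1/2 ✓ · (2,5)X 1/1 ✓ · (2,7)X 0/0 ✓
Row 3: (3,3)X 1/2 ✓ · (3,4)X 2/2 ✓
Row 4: (4,1)X 2/2 ✓ · (4,2)X 1/1 ✓ · (4,4)X 3/3 ✓ · (4,5)X 2/2 ✓ · (4,7)O 0/0 ✓
Row 5: (5,1)X 1/1 ✓ · (5,3)X 1/1 ✓ · (5,4)X 4/4 ✓ · (5,5)X 4/4 ✓ · (5,6)X 2/2 ✓
Row 6: (6,2)X 1/1 ✓ · (6,4)X 3/3 ✓ · (6,5)X 4/4 ✓ · (6,6)X 4/4 ✓ · (6,7)X 2/2 ✓
Row 7: (7,1)X 1/1 ✓ · (7,2)X 3/3 ✓ · (7,3)X 2/2 ✓ · (7,4)X 3/3 ✓ · (7,5)X 3/3 ✓ · (7,6)X 3/3 ✓ · (7,7)X 2/2 ✓
All meet the threshold, so the configuration is stable.

Yes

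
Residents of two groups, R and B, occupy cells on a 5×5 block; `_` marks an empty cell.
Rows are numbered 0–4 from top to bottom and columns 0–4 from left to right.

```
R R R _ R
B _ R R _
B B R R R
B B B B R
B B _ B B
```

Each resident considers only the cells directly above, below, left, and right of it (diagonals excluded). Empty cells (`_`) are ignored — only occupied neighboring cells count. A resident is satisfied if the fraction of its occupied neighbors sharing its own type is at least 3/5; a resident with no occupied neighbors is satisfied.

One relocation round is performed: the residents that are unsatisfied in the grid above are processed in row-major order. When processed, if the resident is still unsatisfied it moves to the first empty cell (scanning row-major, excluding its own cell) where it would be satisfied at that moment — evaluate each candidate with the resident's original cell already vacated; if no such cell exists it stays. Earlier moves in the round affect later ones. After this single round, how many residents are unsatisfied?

Initially unsatisfied (in order): (0,0), (1,0), (2,2), (3,3), (3,4), (4,4).
  (0,0) → (0,3).
  (1,0): now satisfied by earlier moves; stays.
  (2,2) → (1,4).
  (3,3) → (4,2).
  (3,4): no empty cell satisfies it; stays.
  (4,4): no empty cell satisfies it; stays.
Resulting grid:
_ R R R R
B _ R R R
B B _ R R
B B B _ R
B B B B B
Unsatisfied now: (3,4), (4,4).

2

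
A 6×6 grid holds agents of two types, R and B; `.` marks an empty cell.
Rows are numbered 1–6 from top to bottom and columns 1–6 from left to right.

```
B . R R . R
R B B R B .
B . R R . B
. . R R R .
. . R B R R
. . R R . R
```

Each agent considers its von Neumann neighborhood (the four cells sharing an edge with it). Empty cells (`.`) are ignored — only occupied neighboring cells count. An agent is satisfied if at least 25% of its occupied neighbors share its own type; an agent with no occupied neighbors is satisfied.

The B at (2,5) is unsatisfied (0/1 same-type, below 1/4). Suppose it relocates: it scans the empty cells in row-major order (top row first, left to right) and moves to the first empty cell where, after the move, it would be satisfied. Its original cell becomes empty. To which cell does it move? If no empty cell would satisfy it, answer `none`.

(1,2)

Vacating (2,5). Empty cells in order:
  (1,2): 2/3 same-type → satisfied — stop here.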